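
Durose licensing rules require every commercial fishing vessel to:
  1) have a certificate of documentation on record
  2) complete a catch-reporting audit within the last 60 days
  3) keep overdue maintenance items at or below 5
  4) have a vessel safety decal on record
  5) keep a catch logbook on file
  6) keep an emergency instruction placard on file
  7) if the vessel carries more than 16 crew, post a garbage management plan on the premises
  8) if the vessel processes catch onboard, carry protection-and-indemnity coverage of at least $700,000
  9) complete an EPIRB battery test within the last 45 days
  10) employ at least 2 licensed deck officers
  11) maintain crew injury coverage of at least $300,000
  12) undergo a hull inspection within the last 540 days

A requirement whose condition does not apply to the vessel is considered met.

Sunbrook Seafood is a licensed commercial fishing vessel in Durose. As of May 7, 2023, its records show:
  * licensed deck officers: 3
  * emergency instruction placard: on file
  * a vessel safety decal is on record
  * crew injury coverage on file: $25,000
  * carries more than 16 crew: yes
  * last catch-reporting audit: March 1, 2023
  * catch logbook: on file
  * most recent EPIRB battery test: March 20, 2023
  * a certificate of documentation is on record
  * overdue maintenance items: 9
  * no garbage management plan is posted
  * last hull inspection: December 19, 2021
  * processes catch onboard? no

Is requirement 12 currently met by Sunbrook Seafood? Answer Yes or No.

Yes

12. hull inspection 504 days ago vs limit 540 → met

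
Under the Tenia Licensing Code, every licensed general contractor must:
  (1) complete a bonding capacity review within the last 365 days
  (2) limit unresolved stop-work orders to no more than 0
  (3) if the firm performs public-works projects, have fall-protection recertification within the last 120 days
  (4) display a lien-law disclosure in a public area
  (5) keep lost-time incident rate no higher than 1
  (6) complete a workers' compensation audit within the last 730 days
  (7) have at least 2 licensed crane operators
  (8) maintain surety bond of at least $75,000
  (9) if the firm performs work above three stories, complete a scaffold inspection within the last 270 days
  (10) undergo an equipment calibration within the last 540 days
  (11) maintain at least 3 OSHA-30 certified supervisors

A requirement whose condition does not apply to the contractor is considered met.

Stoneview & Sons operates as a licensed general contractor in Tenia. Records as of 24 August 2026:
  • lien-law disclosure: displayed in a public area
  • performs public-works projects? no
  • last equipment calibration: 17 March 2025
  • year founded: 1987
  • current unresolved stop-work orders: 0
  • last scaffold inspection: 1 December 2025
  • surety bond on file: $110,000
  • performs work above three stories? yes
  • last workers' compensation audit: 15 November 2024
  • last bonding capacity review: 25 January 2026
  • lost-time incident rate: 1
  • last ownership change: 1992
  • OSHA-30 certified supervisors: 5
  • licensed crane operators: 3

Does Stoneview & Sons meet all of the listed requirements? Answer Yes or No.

1. bonding capacity review 211 days ago vs limit 365 → met
2. unresolved stop-work orders 0 ≤ 0 → met
3. condition 'performs public-works projects' does not hold → requirement n/a → met
4. lien-law disclosure present → met
5. lost-time incident rate 1 ≤ 1 → met
6. workers' compensation audit 647 days ago vs limit 730 → met
7. licensed crane operators 3 ≥ 2 → met
8. surety bond $110,000 ≥ $75,000 → met
9. condition 'performs work above three stories' holds; scaffold inspection 266 days ago vs limit 270 → met
10. equipment calibration 525 days ago vs limit 540 → met
11. OSHA-30 certified supervisors 5 ≥ 3 → met
All met.

Yes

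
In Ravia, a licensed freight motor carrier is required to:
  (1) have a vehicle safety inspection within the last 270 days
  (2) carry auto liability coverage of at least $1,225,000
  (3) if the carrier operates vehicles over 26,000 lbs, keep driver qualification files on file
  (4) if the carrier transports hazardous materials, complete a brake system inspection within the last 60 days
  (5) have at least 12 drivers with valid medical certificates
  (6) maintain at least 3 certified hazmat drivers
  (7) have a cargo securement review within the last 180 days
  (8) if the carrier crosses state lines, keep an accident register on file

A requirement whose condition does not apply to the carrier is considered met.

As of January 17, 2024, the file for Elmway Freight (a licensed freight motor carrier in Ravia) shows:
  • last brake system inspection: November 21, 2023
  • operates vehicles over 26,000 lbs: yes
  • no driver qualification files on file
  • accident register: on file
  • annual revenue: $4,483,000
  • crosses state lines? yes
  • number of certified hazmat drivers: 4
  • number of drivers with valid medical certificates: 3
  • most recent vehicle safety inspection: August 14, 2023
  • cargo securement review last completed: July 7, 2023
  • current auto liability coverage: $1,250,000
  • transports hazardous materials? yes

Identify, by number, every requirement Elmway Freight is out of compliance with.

1. vehicle safety inspection 156 days ago vs limit 270 → met
2. auto liability coverage $1,250,000 ≥ $1,225,000 → met
3. condition 'operates vehicles over 26,000 lbs' holds; driver qualification files absent → not met
4. condition 'transports hazardous materials' holds; brake system inspection 57 days ago vs limit 60 → met
5. drivers with valid medical certificates 3 < 12 → not met
6. certified hazmat drivers 4 ≥ 3 → met
7. cargo securement review 194 days ago vs limit 180 → not met
8. condition 'crosses state lines' holds; accident register present → met
Not met: 3, 5, 7

3, 5, 7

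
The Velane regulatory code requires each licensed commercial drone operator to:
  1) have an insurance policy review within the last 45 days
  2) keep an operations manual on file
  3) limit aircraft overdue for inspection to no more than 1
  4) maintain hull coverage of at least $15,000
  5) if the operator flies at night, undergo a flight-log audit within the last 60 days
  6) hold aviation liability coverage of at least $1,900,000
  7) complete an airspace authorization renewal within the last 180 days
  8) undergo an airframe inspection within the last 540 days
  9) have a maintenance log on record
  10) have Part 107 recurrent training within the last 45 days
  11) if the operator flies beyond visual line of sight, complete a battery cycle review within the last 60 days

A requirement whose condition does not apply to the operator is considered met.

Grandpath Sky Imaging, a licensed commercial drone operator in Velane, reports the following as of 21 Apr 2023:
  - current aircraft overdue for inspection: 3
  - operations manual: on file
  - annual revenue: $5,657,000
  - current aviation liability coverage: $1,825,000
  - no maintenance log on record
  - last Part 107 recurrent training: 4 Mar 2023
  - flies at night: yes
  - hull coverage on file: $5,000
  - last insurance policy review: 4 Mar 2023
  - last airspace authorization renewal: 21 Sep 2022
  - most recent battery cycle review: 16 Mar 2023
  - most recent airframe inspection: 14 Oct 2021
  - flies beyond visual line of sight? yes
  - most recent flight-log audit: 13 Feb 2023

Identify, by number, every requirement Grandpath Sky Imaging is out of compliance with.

1, 3, 4, 5, 6, 7, 8, 9, 10

1. insurance policy review 48 days ago vs limit 45 → not met
2. operations manual present → met
3. aircraft overdue for inspection 3 > 1 → not met
4. hull coverage $5,000 < $15,000 → not met
5. condition 'flies at night' holds; flight-log audit 67 days ago vs limit 60 → not met
6. aviation liability coverage $1,825,000 < $1,900,000 → not met
7. airspace authorization renewal 212 days ago vs limit 180 → not met
8. airframe inspection 554 days ago vs limit 540 → not met
9. maintenance log absent → not met
10. Part 107 recurrent training 48 days ago vs limit 45 → not met
11. condition 'flies beyond visual line of sight' holds; battery cycle review 36 days ago vs limit 60 → met
Not met: 1, 3, 4, 5, 6, 7, 8, 9, 10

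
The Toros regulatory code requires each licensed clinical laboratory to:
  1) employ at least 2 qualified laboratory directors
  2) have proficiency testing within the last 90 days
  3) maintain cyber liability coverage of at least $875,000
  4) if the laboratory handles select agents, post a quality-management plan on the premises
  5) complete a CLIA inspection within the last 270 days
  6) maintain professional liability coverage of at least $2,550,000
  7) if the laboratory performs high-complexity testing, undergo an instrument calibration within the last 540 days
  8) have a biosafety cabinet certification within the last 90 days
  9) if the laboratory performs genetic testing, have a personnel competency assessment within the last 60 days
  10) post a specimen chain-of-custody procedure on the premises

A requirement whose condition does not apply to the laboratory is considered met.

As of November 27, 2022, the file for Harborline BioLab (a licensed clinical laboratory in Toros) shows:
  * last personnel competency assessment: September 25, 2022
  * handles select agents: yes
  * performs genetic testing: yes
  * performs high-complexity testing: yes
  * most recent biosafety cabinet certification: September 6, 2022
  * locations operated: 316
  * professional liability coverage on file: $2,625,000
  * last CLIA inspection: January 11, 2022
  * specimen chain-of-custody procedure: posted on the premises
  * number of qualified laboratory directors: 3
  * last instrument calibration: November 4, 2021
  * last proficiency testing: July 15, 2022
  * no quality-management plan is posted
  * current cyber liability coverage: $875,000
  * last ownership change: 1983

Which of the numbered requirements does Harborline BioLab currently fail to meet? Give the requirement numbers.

2, 4, 5, 9

1. qualified laboratory directors 3 ≥ 2 → met
2. proficiency testing 135 days ago vs limit 90 → not met
3. cyber liability coverage $875,000 ≥ $875,000 → met
4. condition 'handles select agents' holds; quality-management plan absent → not met
5. CLIA inspection 320 days ago vs limit 270 → not met
6. professional liability coverage $2,625,000 ≥ $2,550,000 → met
7. condition 'performs high-complexity testing' holds; instrument calibration 388 days ago vs limit 540 → met
8. biosafety cabinet certification 82 days ago vs limit 90 → met
9. condition 'performs genetic testing' holds; personnel competency assessment 63 days ago vs limit 60 → not met
10. specimen chain-of-custody procedure present → met
Not met: 2, 4, 5, 9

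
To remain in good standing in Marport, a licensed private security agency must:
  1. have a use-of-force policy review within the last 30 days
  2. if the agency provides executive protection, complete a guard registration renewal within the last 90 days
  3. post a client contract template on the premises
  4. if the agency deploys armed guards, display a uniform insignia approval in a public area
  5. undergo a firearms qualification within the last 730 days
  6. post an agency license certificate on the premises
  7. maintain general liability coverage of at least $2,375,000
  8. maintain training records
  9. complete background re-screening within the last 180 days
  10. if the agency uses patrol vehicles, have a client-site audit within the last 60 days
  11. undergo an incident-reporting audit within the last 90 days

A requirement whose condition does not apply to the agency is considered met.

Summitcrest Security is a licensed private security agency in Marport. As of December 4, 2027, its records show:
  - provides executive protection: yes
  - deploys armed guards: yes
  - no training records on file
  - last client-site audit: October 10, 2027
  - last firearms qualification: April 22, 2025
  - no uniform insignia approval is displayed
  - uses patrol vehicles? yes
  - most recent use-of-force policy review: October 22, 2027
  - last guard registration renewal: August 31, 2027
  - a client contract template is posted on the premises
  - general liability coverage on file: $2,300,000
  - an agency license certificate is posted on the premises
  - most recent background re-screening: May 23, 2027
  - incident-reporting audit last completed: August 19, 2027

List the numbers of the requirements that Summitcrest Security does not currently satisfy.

1. use-of-force policy review 43 days ago vs limit 30 → not met
2. condition 'provides executive protection' holds; guard registration renewal 95 days ago vs limit 90 → not met
3. client contract template present → met
4. condition 'deploys armed guards' holds; uniform insignia approval absent → not met
5. firearms qualification 956 days ago vs limit 730 → not met
6. agency license certificate present → met
7. general liability coverage $2,300,000 < $2,375,000 → not met
8. training records absent → not met
9. background re-screening 195 days ago vs limit 180 → not met
10. condition 'uses patrol vehicles' holds; client-site audit 55 days ago vs limit 60 → met
11. incident-reporting audit 107 days ago vs limit 90 → not met
Not met: 1, 2, 4, 5, 7, 8, 9, 11

1, 2, 4, 5, 7, 8, 9, 11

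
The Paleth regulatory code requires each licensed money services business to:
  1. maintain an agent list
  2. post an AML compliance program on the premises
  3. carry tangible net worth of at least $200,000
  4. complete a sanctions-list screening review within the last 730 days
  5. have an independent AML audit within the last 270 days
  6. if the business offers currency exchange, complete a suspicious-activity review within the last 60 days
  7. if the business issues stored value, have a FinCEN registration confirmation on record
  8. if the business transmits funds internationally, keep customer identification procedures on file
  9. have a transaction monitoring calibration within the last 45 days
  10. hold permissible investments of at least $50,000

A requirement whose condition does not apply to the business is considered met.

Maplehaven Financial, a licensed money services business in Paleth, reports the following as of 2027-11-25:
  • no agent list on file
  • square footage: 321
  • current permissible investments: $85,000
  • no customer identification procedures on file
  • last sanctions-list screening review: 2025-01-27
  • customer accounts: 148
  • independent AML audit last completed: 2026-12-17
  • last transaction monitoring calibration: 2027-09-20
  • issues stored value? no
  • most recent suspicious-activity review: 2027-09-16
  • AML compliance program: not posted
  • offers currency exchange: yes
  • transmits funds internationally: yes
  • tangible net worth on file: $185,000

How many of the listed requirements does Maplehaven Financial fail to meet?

1. agent list absent → not met
2. AML compliance program absent → not met
3. tangible net worth $185,000 < $200,000 → not met
4. sanctions-list screening review 1032 days ago vs limit 730 → not met
5. independent AML audit 343 days ago vs limit 270 → not met
6. condition 'offers currency exchange' holds; suspicious-activity review 70 days ago vs limit 60 → not met
7. condition 'issues stored value' does not hold → requirement n/a → met
8. condition 'transmits funds internationally' holds; customer identification procedures absent → not met
9. transaction monitoring calibration 66 days ago vs limit 45 → not met
10. permissible investments $85,000 ≥ $50,000 → met
Not met: 8 of 10

8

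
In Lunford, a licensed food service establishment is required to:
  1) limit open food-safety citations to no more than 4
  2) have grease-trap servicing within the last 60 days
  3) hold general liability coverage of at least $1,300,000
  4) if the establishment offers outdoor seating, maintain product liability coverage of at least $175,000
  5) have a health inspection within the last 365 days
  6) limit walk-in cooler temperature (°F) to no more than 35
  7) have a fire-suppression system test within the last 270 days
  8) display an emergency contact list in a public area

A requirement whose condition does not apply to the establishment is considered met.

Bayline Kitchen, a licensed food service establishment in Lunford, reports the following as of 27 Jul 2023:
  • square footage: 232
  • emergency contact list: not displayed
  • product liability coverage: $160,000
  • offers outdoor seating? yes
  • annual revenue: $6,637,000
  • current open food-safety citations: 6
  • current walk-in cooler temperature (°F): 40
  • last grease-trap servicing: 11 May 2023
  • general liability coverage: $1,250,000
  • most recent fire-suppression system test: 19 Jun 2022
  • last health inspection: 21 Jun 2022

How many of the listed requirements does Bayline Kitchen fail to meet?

8

1. open food-safety citations 6 > 4 → not met
2. grease-trap servicing 77 days ago vs limit 60 → not met
3. general liability coverage $1,250,000 < $1,300,000 → not met
4. condition 'offers outdoor seating' holds; product liability coverage $160,000 < $175,000 → not met
5. health inspection 401 days ago vs limit 365 → not met
6. walk-in cooler temperature (°F) 40 > 35 → not met
7. fire-suppression system test 403 days ago vs limit 270 → not met
8. emergency contact list absent → not met
Not met: 8 of 8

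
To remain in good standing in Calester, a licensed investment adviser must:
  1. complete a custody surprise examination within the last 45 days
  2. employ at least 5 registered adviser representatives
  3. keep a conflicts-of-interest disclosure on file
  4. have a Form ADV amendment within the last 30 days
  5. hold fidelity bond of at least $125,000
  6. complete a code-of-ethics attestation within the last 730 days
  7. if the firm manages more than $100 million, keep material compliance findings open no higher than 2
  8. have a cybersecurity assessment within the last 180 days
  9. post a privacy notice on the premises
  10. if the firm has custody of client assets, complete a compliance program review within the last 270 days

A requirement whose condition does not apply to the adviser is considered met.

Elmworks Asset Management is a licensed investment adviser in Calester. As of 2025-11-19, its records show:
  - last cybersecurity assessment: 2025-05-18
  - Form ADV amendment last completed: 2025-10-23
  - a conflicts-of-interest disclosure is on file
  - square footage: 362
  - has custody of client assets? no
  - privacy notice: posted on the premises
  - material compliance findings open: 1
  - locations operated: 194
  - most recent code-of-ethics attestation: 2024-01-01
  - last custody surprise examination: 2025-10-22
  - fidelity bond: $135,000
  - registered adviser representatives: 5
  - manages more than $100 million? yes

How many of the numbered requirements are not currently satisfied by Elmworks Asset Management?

1

1. custody surprise examination 28 days ago vs limit 45 → met
2. registered adviser representatives 5 ≥ 5 → met
3. conflicts-of-interest disclosure present → met
4. Form ADV amendment 27 days ago vs limit 30 → met
5. fidelity bond $135,000 ≥ $125,000 → met
6. code-of-ethics attestation 688 days ago vs limit 730 → met
7. condition 'manages more than $100 million' holds; material compliance findings open 1 ≤ 2 → met
8. cybersecurity assessment 185 days ago vs limit 180 → not met
9. privacy notice present → met
10. condition 'has custody of client assets' does not hold → requirement n/a → met
Not met: 1 of 10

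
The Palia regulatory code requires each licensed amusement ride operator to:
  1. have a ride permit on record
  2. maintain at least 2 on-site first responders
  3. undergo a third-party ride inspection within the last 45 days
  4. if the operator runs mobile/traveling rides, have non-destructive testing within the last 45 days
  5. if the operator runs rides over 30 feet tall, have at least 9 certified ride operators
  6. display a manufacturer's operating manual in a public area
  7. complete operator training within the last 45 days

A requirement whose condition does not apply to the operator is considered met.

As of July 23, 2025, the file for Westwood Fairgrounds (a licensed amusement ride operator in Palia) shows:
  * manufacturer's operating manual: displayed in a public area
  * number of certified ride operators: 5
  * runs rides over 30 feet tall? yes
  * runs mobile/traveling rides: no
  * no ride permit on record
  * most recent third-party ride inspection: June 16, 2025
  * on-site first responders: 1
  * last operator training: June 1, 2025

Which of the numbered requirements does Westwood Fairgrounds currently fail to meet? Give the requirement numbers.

1, 2, 5, 7

1. ride permit absent → not met
2. on-site first responders 1 < 2 → not met
3. third-party ride inspection 37 days ago vs limit 45 → met
4. condition 'runs mobile/traveling rides' does not hold → requirement n/a → met
5. condition 'runs rides over 30 feet tall' holds; certified ride operators 5 < 9 → not met
6. manufacturer's operating manual present → met
7. operator training 52 days ago vs limit 45 → not met
Not met: 1, 2, 5, 7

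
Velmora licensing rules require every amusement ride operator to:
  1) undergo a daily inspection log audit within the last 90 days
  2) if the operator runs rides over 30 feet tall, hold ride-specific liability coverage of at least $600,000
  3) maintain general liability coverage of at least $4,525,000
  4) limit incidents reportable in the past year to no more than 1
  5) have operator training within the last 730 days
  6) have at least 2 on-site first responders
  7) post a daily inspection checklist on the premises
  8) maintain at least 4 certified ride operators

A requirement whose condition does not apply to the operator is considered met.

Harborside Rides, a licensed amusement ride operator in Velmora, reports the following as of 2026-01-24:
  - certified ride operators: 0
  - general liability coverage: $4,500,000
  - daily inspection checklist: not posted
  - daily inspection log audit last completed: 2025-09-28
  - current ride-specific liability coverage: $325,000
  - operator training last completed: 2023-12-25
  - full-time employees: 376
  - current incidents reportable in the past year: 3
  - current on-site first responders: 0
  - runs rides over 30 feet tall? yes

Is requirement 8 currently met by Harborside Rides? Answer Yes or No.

8. certified ride operators 0 < 4 → not met

No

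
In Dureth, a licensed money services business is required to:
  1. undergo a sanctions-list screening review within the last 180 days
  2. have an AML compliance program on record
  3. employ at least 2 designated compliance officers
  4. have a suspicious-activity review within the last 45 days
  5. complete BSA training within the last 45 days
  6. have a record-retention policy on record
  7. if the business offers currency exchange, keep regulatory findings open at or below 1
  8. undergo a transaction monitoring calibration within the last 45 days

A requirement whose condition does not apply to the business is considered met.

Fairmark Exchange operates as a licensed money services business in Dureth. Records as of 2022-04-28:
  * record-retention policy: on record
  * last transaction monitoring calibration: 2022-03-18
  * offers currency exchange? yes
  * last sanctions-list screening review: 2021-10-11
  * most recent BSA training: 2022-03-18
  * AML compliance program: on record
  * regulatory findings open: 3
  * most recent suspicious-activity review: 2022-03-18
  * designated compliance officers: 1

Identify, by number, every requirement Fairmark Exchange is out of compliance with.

1, 3, 7

1. sanctions-list screening review 199 days ago vs limit 180 → not met
2. AML compliance program present → met
3. designated compliance officers 1 < 2 → not met
4. suspicious-activity review 41 days ago vs limit 45 → met
5. BSA training 41 days ago vs limit 45 → met
6. record-retention policy present → met
7. condition 'offers currency exchange' holds; regulatory findings open 3 > 1 → not met
8. transaction monitoring calibration 41 days ago vs limit 45 → met
Not met: 1, 3, 7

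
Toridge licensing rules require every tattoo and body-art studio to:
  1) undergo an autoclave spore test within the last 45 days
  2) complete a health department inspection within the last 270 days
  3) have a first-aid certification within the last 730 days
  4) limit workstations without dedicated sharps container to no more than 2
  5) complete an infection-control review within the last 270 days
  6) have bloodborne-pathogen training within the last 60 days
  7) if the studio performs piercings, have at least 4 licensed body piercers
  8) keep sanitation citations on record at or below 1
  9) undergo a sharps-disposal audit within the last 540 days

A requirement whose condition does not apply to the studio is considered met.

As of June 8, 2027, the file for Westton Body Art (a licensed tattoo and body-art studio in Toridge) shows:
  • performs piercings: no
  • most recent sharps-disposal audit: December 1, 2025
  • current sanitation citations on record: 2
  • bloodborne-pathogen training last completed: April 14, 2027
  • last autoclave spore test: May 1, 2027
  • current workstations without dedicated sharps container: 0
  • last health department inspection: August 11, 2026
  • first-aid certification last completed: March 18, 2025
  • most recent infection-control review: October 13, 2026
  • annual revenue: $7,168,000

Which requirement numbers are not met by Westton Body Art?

2, 3, 8, 9

1. autoclave spore test 38 days ago vs limit 45 → met
2. health department inspection 301 days ago vs limit 270 → not met
3. first-aid certification 812 days ago vs limit 730 → not met
4. workstations without dedicated sharps container 0 ≤ 2 → met
5. infection-control review 238 days ago vs limit 270 → met
6. bloodborne-pathogen training 55 days ago vs limit 60 → met
7. condition 'performs piercings' does not hold → requirement n/a → met
8. sanitation citations on record 2 > 1 → not met
9. sharps-disposal audit 554 days ago vs limit 540 → not met
Not met: 2, 3, 8, 9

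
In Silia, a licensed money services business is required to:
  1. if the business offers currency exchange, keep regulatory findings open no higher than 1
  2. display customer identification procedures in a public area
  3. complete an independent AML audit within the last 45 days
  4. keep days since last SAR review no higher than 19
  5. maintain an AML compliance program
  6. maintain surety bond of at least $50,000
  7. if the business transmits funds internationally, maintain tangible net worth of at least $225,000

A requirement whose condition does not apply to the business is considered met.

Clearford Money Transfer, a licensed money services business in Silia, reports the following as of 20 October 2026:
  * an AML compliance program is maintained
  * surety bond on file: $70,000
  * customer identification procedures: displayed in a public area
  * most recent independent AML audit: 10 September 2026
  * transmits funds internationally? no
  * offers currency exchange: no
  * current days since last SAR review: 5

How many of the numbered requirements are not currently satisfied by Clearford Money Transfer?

0

1. condition 'offers currency exchange' does not hold → requirement n/a → met
2. customer identification procedures present → met
3. independent AML audit 40 days ago vs limit 45 → met
4. days since last SAR review 5 ≤ 19 → met
5. AML compliance program present → met
6. surety bond $70,000 ≥ $50,000 → met
7. condition 'transmits funds internationally' does not hold → requirement n/a → met
Not met: 0 of 7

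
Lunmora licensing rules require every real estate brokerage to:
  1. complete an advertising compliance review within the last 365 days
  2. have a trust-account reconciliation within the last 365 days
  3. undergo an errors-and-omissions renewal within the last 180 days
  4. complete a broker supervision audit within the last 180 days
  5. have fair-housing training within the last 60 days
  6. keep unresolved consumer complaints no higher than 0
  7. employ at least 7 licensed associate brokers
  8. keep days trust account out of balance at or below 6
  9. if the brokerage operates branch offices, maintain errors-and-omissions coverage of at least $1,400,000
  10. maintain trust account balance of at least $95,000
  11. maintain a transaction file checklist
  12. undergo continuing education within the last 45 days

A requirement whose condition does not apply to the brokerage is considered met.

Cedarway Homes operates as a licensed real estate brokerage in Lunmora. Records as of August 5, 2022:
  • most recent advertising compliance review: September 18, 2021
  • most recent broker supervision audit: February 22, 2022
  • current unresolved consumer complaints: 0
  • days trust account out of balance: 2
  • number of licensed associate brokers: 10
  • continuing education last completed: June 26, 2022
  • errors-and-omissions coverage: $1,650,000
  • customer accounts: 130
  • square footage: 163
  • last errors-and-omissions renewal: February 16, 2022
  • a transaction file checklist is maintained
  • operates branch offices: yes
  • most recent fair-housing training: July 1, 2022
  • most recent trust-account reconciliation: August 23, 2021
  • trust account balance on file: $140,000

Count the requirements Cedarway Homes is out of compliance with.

1. advertising compliance review 321 days ago vs limit 365 → met
2. trust-account reconciliation 347 days ago vs limit 365 → met
3. errors-and-omissions renewal 170 days ago vs limit 180 → met
4. broker supervision audit 164 days ago vs limit 180 → met
5. fair-housing training 35 days ago vs limit 60 → met
6. unresolved consumer complaints 0 ≤ 0 → met
7. licensed associate brokers 10 ≥ 7 → met
8. days trust account out of balance 2 ≤ 6 → met
9. condition 'operates branch offices' holds; errors-and-omissions coverage $1,650,000 ≥ $1,400,000 → met
10. trust account balance $140,000 ≥ $95,000 → met
11. transaction file checklist present → met
12. continuing education 40 days ago vs limit 45 → met
Not met: 0 of 12

0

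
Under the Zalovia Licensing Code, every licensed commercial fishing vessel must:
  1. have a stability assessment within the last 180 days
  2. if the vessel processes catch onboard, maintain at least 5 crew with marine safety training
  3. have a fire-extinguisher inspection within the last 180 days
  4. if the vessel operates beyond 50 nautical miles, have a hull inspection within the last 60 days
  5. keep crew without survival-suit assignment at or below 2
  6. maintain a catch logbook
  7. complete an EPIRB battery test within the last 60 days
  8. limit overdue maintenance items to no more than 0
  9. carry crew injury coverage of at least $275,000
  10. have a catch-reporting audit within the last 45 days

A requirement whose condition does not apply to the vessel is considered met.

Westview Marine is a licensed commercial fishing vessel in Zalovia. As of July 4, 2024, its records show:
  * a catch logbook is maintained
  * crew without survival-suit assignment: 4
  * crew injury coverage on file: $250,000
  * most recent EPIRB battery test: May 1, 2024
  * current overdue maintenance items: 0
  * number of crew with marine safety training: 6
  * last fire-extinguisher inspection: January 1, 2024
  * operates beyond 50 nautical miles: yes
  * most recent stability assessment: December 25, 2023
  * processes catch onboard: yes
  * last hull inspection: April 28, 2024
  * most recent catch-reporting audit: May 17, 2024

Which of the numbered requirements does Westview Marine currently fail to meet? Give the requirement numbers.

1, 3, 4, 5, 7, 9, 10

1. stability assessment 192 days ago vs limit 180 → not met
2. condition 'processes catch onboard' holds; crew with marine safety training 6 ≥ 5 → met
3. fire-extinguisher inspection 185 days ago vs limit 180 → not met
4. condition 'operates beyond 50 nautical miles' holds; hull inspection 67 days ago vs limit 60 → not met
5. crew without survival-suit assignment 4 > 2 → not met
6. catch logbook present → met
7. EPIRB battery test 64 days ago vs limit 60 → not met
8. overdue maintenance items 0 ≤ 0 → met
9. crew injury coverage $250,000 < $275,000 → not met
10. catch-reporting audit 48 days ago vs limit 45 → not met
Not met: 1, 3, 4, 5, 7, 9, 10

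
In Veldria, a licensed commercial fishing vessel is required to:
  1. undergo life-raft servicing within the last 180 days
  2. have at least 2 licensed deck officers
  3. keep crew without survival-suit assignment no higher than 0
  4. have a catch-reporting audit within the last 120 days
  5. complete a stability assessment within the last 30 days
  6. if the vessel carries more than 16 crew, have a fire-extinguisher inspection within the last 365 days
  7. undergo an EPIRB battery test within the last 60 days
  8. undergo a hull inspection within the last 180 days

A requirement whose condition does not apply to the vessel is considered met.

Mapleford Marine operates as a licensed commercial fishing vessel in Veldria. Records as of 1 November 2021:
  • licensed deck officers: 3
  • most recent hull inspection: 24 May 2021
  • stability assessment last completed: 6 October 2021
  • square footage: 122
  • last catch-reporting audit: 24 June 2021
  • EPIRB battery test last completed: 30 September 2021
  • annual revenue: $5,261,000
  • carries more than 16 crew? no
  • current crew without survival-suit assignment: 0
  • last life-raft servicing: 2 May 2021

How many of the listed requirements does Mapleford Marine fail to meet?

2

1. life-raft servicing 183 days ago vs limit 180 → not met
2. licensed deck officers 3 ≥ 2 → met
3. crew without survival-suit assignment 0 ≤ 0 → met
4. catch-reporting audit 130 days ago vs limit 120 → not met
5. stability assessment 26 days ago vs limit 30 → met
6. condition 'carries more than 16 crew' does not hold → requirement n/a → met
7. EPIRB battery test 32 days ago vs limit 60 → met
8. hull inspection 161 days ago vs limit 180 → met
Not met: 2 of 8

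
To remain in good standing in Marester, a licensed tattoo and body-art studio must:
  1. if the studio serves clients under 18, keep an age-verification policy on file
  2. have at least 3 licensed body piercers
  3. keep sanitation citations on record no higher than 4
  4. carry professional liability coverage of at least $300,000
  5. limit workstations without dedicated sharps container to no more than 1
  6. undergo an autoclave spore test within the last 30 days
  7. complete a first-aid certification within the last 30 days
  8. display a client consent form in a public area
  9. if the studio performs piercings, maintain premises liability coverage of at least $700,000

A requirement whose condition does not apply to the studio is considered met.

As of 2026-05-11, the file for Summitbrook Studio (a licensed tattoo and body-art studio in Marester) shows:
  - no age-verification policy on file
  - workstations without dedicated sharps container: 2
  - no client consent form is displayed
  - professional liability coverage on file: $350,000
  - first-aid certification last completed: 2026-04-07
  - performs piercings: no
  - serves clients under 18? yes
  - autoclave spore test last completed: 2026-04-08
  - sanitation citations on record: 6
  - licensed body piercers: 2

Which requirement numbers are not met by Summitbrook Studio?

1, 2, 3, 5, 6, 7, 8

1. condition 'serves clients under 18' holds; age-verification policy absent → not met
2. licensed body piercers 2 < 3 → not met
3. sanitation citations on record 6 > 4 → not met
4. professional liability coverage $350,000 ≥ $300,000 → met
5. workstations without dedicated sharps container 2 > 1 → not met
6. autoclave spore test 33 days ago vs limit 30 → not met
7. first-aid certification 34 days ago vs limit 30 → not met
8. client consent form absent → not met
9. condition 'performs piercings' does not hold → requirement n/a → met
Not met: 1, 2, 3, 5, 6, 7, 8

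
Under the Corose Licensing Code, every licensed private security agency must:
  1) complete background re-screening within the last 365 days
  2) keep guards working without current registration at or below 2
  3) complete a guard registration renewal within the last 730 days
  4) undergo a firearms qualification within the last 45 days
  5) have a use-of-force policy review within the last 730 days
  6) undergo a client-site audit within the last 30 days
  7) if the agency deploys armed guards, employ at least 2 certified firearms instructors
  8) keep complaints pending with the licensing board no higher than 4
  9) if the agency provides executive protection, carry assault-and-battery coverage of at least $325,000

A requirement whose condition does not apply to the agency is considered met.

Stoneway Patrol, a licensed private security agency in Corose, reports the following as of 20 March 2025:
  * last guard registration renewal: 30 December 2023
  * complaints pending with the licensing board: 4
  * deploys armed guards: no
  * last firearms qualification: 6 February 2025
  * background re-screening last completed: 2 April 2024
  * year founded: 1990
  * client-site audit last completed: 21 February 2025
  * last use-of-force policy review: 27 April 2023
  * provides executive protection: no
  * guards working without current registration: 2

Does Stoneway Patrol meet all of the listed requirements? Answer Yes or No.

1. background re-screening 352 days ago vs limit 365 → met
2. guards working without current registration 2 ≤ 2 → met
3. guard registration renewal 446 days ago vs limit 730 → met
4. firearms qualification 42 days ago vs limit 45 → met
5. use-of-force policy review 693 days ago vs limit 730 → met
6. client-site audit 27 days ago vs limit 30 → met
7. condition 'deploys armed guards' does not hold → requirement n/a → met
8. complaints pending with the licensing board 4 ≤ 4 → met
9. condition 'provides executive protection' does not hold → requirement n/a → met
All met.

Yes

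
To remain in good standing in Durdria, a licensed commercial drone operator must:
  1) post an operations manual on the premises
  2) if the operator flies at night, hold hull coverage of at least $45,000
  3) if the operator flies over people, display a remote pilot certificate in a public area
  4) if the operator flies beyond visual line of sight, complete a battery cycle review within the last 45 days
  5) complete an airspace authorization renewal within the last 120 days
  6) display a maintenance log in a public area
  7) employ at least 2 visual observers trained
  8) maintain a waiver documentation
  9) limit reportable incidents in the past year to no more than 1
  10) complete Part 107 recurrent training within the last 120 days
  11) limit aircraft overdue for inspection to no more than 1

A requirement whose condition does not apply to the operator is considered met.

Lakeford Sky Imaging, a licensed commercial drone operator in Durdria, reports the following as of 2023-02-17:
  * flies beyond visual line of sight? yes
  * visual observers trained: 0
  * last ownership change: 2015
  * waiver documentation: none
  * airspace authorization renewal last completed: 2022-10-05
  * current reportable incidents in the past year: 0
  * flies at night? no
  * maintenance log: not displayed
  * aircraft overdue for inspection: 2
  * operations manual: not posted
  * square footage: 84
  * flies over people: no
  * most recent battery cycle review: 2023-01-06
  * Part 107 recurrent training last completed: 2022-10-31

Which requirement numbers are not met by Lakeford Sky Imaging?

1, 5, 6, 7, 8, 11

1. operations manual absent → not met
2. condition 'flies at night' does not hold → requirement n/a → met
3. condition 'flies over people' does not hold → requirement n/a → met
4. condition 'flies beyond visual line of sight' holds; battery cycle review 42 days ago vs limit 45 → met
5. airspace authorization renewal 135 days ago vs limit 120 → not met
6. maintenance log absent → not met
7. visual observers trained 0 < 2 → not met
8. waiver documentation absent → not met
9. reportable incidents in the past year 0 ≤ 1 → met
10. Part 107 recurrent training 109 days ago vs limit 120 → met
11. aircraft overdue for inspection 2 > 1 → not met
Not met: 1, 5, 6, 7, 8, 11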